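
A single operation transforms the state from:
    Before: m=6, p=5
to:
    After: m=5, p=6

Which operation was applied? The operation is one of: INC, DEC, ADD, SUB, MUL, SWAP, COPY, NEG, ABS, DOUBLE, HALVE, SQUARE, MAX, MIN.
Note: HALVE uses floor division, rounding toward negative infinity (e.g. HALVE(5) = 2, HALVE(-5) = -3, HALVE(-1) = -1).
SWAP(p, m)

Analyzing the change:
Before: m=6, p=5
After: m=5, p=6
Variable p changed from 5 to 6
Variable m changed from 6 to 5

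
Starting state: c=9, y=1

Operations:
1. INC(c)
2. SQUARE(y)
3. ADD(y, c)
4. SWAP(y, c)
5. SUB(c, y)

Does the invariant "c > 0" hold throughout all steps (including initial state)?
Yes

The invariant holds at every step.

State at each step:
Initial: c=9, y=1
After step 1: c=10, y=1
After step 2: c=10, y=1
After step 3: c=10, y=11
After step 4: c=11, y=10
After step 5: c=1, y=10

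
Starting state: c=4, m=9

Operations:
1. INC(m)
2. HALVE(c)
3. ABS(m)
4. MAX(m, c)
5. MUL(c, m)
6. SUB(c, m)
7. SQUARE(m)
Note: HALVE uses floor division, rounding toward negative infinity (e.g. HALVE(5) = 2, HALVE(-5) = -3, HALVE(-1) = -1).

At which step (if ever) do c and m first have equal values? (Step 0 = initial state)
Step 6

c and m first become equal after step 6.

Comparing values at each step:
Initial: c=4, m=9
After step 1: c=4, m=10
After step 2: c=2, m=10
After step 3: c=2, m=10
After step 4: c=2, m=10
After step 5: c=20, m=10
After step 6: c=10, m=10 ← equal!
After step 7: c=10, m=100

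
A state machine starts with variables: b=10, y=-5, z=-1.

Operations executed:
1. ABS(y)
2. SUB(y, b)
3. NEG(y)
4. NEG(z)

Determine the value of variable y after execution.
y = 5

Tracing execution:
Step 1: ABS(y) → y = 5
Step 2: SUB(y, b) → y = -5
Step 3: NEG(y) → y = 5
Step 4: NEG(z) → y = 5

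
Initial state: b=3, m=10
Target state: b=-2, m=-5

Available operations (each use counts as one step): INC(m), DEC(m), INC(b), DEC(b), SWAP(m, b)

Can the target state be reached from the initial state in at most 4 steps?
No

The target state cannot be reached within 4 steps.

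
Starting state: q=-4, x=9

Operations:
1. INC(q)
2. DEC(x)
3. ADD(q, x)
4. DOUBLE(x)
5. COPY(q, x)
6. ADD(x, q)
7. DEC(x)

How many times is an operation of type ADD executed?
2

Counting ADD operations:
Step 3: ADD(q, x) ← ADD
Step 6: ADD(x, q) ← ADD
Total: 2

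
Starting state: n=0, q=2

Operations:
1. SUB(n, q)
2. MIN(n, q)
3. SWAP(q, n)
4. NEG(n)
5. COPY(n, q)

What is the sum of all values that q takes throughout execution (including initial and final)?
0

Values of q at each step:
Initial: q = 2
After step 1: q = 2
After step 2: q = 2
After step 3: q = -2
After step 4: q = -2
After step 5: q = -2
Sum = 2 + 2 + 2 + -2 + -2 + -2 = 0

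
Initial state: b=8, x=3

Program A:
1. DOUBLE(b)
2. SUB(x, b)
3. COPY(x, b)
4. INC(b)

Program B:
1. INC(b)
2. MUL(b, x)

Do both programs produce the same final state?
No

Program A final state: b=17, x=16
Program B final state: b=27, x=3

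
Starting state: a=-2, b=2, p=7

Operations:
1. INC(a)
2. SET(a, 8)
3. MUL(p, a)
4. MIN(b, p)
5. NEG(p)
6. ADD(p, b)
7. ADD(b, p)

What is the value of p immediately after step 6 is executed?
p = -54

Tracing p through execution:
Initial: p = 7
After step 1 (INC(a)): p = 7
After step 2 (SET(a, 8)): p = 7
After step 3 (MUL(p, a)): p = 56
After step 4 (MIN(b, p)): p = 56
After step 5 (NEG(p)): p = -56
After step 6 (ADD(p, b)): p = -54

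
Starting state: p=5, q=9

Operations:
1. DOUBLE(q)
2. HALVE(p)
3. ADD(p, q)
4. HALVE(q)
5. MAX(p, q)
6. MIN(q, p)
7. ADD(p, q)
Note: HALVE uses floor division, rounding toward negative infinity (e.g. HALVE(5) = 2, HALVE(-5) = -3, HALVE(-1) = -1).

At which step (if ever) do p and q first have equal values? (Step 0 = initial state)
Never

p and q never become equal during execution.

Comparing values at each step:
Initial: p=5, q=9
After step 1: p=5, q=18
After step 2: p=2, q=18
After step 3: p=20, q=18
After step 4: p=20, q=9
After step 5: p=20, q=9
After step 6: p=20, q=9
After step 7: p=29, q=9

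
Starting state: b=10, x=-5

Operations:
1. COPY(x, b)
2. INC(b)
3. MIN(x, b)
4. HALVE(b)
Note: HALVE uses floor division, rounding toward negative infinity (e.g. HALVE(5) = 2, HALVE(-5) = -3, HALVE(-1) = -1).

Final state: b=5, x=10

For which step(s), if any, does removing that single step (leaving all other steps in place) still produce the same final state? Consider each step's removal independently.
Step(s) 2, 3

Testing removal of each single step:
Without step 1: final = b=5, x=-5 (different)
Without step 2: final = b=5, x=10 (same)
Without step 3: final = b=5, x=10 (same)
Without step 4: final = b=11, x=10 (different)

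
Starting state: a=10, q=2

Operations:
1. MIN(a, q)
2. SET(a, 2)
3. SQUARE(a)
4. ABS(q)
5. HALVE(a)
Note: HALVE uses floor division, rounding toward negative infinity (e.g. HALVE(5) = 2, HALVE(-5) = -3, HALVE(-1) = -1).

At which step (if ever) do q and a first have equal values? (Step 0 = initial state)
Step 1

q and a first become equal after step 1.

Comparing values at each step:
Initial: q=2, a=10
After step 1: q=2, a=2 ← equal!
After step 2: q=2, a=2 ← equal!
After step 3: q=2, a=4
After step 4: q=2, a=4
After step 5: q=2, a=2 ← equal!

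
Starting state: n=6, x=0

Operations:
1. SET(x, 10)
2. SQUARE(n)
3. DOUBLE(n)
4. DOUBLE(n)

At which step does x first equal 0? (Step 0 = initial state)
Step 0

Tracing x:
Initial: x = 0 ← first occurrence
After step 1: x = 10
After step 2: x = 10
After step 3: x = 10
After step 4: x = 10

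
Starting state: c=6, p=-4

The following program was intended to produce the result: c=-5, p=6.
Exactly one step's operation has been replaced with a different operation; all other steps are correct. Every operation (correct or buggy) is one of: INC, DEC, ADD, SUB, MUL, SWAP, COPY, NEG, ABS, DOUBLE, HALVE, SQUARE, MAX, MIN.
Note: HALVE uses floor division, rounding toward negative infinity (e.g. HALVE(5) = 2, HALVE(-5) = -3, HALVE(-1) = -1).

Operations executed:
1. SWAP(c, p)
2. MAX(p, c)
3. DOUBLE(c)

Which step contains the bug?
Step 3

Trace with buggy code:
Initial: c=6, p=-4
After step 1: c=-4, p=6
After step 2: c=-4, p=6
After step 3: c=-8, p=6
Actual final c=-8, p=6 ≠ expected c=-5, p=6.
Step 3 is the only position where a single-operation replacement can produce the expected result.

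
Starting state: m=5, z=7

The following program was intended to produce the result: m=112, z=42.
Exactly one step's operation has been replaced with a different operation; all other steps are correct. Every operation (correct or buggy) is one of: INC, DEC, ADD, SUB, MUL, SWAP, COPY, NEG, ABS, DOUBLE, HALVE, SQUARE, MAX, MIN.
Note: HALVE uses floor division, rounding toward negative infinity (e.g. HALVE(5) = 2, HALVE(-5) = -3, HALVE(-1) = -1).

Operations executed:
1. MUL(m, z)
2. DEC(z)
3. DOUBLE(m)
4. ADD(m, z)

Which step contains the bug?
Step 2

Trace with buggy code:
Initial: m=5, z=7
After step 1: m=35, z=7
After step 2: m=35, z=6
After step 3: m=70, z=6
After step 4: m=76, z=6
Actual final m=76, z=6 ≠ expected m=112, z=42.
Step 2 is the only position where a single-operation replacement can produce the expected result.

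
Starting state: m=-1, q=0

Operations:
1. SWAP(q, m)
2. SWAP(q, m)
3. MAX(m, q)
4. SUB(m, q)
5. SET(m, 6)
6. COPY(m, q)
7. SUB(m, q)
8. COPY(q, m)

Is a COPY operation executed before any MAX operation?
No

First COPY: step 6
First MAX: step 3
Since 6 > 3, MAX comes first.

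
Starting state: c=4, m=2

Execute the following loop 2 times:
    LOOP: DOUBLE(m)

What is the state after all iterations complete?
c=4, m=8

Iteration trace:
Start: c=4, m=2
After iteration 1: c=4, m=4
After iteration 2: c=4, m=8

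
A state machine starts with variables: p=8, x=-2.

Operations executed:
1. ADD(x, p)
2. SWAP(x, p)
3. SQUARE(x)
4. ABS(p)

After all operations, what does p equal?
p = 6

Tracing execution:
Step 1: ADD(x, p) → p = 8
Step 2: SWAP(x, p) → p = 6
Step 3: SQUARE(x) → p = 6
Step 4: ABS(p) → p = 6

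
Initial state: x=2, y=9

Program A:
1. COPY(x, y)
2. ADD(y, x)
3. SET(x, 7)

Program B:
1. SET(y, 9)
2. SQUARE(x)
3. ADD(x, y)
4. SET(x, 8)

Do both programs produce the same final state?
No

Program A final state: x=7, y=18
Program B final state: x=8, y=9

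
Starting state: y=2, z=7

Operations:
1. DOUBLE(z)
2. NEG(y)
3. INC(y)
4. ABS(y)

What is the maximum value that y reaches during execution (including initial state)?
2

Values of y at each step:
Initial: y = 2 ← maximum
After step 1: y = 2
After step 2: y = -2
After step 3: y = -1
After step 4: y = 1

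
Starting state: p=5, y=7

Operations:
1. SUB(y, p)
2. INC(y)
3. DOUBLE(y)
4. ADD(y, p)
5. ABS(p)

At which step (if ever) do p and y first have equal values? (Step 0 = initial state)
Never

p and y never become equal during execution.

Comparing values at each step:
Initial: p=5, y=7
After step 1: p=5, y=2
After step 2: p=5, y=3
After step 3: p=5, y=6
After step 4: p=5, y=11
After step 5: p=5, y=11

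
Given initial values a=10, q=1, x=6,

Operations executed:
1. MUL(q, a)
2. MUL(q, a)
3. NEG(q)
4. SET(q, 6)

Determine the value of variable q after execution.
q = 6

Tracing execution:
Step 1: MUL(q, a) → q = 10
Step 2: MUL(q, a) → q = 100
Step 3: NEG(q) → q = -100
Step 4: SET(q, 6) → q = 6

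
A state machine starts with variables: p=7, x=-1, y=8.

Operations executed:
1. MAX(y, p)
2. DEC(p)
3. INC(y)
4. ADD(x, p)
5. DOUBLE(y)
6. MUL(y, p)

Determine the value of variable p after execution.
p = 6

Tracing execution:
Step 1: MAX(y, p) → p = 7
Step 2: DEC(p) → p = 6
Step 3: INC(y) → p = 6
Step 4: ADD(x, p) → p = 6
Step 5: DOUBLE(y) → p = 6
Step 6: MUL(y, p) → p = 6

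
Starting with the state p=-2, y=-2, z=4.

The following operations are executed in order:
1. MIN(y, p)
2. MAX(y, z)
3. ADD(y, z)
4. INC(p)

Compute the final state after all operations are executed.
{p: -1, y: 8, z: 4}

Step-by-step execution:
Initial: p=-2, y=-2, z=4
After step 1 (MIN(y, p)): p=-2, y=-2, z=4
After step 2 (MAX(y, z)): p=-2, y=4, z=4
After step 3 (ADD(y, z)): p=-2, y=8, z=4
After step 4 (INC(p)): p=-1, y=8, z=4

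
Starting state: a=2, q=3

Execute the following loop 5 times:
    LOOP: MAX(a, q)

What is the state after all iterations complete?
a=3, q=3

Iteration trace:
Start: a=2, q=3
After iteration 1: a=3, q=3
After iteration 2: a=3, q=3
After iteration 3: a=3, q=3
After iteration 4: a=3, q=3
After iteration 5: a=3, q=3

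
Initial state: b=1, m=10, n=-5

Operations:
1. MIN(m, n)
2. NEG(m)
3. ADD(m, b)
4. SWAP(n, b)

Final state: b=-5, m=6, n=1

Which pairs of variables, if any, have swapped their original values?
(n, b)

Comparing initial and final values:
n: -5 → 1
m: 10 → 6
b: 1 → -5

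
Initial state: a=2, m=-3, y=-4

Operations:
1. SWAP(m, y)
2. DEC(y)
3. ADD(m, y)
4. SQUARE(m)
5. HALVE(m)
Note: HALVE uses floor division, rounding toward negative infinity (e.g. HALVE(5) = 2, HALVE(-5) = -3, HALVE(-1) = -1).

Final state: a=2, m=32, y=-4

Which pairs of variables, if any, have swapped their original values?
None

Comparing initial and final values:
y: -4 → -4
m: -3 → 32
a: 2 → 2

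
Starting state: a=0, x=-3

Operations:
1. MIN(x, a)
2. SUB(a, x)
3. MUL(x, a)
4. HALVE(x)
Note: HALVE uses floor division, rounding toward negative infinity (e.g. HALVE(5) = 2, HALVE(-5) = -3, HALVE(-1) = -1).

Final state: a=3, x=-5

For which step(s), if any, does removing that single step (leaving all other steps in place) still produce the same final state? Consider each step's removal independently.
Step(s) 1

Testing removal of each single step:
Without step 1: final = a=3, x=-5 (same)
Without step 2: final = a=0, x=0 (different)
Without step 3: final = a=3, x=-2 (different)
Without step 4: final = a=3, x=-9 (different)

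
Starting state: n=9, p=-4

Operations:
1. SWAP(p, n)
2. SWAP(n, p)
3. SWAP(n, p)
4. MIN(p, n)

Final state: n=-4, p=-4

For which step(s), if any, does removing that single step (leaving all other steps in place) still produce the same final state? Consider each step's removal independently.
None - removing any single step changes the final result

Testing removal of each single step:
Without step 1: final = n=9, p=-4 (different)
Without step 2: final = n=9, p=-4 (different)
Without step 3: final = n=9, p=-4 (different)
Without step 4: final = n=-4, p=9 (different)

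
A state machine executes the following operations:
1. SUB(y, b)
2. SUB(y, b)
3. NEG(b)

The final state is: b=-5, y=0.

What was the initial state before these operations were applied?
b=5, y=10

Working backwards:
Final state: b=-5, y=0
Before step 3 (NEG(b)): b=5, y=0
Before step 2 (SUB(y, b)): b=5, y=5
Before step 1 (SUB(y, b)): b=5, y=10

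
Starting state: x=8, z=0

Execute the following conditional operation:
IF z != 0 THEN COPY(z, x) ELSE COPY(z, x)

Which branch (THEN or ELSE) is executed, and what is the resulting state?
Branch: ELSE, Final state: x=8, z=8

Evaluating condition: z != 0
z = 0
Condition is False, so ELSE branch executes
After COPY(z, x): x=8, z=8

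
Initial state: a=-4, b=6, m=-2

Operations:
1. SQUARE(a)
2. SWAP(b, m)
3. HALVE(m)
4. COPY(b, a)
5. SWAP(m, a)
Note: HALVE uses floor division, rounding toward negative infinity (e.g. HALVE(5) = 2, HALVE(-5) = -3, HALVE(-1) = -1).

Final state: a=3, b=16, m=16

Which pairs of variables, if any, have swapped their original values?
None

Comparing initial and final values:
m: -2 → 16
b: 6 → 16
a: -4 → 3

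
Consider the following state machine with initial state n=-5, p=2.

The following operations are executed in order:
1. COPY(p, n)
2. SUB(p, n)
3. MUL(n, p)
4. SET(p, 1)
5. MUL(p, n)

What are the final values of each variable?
{n: 0, p: 0}

Step-by-step execution:
Initial: n=-5, p=2
After step 1 (COPY(p, n)): n=-5, p=-5
After step 2 (SUB(p, n)): n=-5, p=0
After step 3 (MUL(n, p)): n=0, p=0
After step 4 (SET(p, 1)): n=0, p=1
After step 5 (MUL(p, n)): n=0, p=0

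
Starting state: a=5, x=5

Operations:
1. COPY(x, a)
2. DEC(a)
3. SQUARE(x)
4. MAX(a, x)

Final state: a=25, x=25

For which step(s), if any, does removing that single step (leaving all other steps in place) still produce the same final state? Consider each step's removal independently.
Step(s) 1, 2

Testing removal of each single step:
Without step 1: final = a=25, x=25 (same)
Without step 2: final = a=25, x=25 (same)
Without step 3: final = a=5, x=5 (different)
Without step 4: final = a=4, x=25 (different)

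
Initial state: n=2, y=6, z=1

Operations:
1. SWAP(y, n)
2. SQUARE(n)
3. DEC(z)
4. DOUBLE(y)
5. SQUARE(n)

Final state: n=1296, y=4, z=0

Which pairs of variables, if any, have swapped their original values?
None

Comparing initial and final values:
n: 2 → 1296
y: 6 → 4
z: 1 → 0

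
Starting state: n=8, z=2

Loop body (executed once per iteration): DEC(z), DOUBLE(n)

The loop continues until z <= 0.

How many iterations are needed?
2

Tracing iterations:
Initial: n=8, z=2
After iteration 1: n=16, z=1
After iteration 2: n=32, z=0
z <= 0 now holds, so the loop exits after 2 iterations.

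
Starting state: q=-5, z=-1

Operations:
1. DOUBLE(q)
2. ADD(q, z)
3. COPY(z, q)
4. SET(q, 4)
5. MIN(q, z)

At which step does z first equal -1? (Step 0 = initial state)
Step 0

Tracing z:
Initial: z = -1 ← first occurrence
After step 1: z = -1
After step 2: z = -1
After step 3: z = -11
After step 4: z = -11
After step 5: z = -11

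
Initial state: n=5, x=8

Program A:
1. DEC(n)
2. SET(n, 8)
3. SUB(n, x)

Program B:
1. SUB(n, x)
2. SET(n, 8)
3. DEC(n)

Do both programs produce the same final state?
No

Program A final state: n=0, x=8
Program B final state: n=7, x=8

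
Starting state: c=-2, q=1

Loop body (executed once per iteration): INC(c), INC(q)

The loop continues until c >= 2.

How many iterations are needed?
4

Tracing iterations:
Initial: c=-2, q=1
After iteration 1: c=-1, q=2
After iteration 2: c=0, q=3
After iteration 3: c=1, q=4
After iteration 4: c=2, q=5
c >= 2 now holds, so the loop exits after 4 iterations.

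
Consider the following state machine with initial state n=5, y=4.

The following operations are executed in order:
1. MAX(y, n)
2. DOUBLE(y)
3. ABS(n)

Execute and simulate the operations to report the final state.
{n: 5, y: 10}

Step-by-step execution:
Initial: n=5, y=4
After step 1 (MAX(y, n)): n=5, y=5
After step 2 (DOUBLE(y)): n=5, y=10
After step 3 (ABS(n)): n=5, y=10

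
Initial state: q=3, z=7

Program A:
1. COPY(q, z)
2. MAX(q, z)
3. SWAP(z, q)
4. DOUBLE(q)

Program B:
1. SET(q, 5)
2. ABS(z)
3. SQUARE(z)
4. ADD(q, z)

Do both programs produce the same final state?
No

Program A final state: q=14, z=7
Program B final state: q=54, z=49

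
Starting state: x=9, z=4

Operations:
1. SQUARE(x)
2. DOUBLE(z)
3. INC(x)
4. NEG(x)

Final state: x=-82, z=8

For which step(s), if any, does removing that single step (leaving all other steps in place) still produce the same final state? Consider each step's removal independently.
None - removing any single step changes the final result

Testing removal of each single step:
Without step 1: final = x=-10, z=8 (different)
Without step 2: final = x=-82, z=4 (different)
Without step 3: final = x=-81, z=8 (different)
Without step 4: final = x=82, z=8 (different)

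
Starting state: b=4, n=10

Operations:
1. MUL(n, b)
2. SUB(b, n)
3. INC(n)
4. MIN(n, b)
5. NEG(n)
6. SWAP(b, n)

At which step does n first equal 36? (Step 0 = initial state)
Step 5

Tracing n:
Initial: n = 10
After step 1: n = 40
After step 2: n = 40
After step 3: n = 41
After step 4: n = -36
After step 5: n = 36 ← first occurrence
After step 6: n = -36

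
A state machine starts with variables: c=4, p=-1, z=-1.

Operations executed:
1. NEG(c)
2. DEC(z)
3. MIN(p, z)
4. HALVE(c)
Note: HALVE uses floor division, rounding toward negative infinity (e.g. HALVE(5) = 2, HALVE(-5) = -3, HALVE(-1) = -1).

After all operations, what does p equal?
p = -2

Tracing execution:
Step 1: NEG(c) → p = -1
Step 2: DEC(z) → p = -1
Step 3: MIN(p, z) → p = -2
Step 4: HALVE(c) → p = -2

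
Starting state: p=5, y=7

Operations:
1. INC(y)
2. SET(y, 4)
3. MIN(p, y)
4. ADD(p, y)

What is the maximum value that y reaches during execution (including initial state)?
8

Values of y at each step:
Initial: y = 7
After step 1: y = 8 ← maximum
After step 2: y = 4
After step 3: y = 4
After step 4: y = 4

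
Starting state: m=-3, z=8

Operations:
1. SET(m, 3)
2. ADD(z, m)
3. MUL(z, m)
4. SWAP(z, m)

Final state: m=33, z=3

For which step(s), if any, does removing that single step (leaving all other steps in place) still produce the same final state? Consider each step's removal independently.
None - removing any single step changes the final result

Testing removal of each single step:
Without step 1: final = m=-15, z=-3 (different)
Without step 2: final = m=24, z=3 (different)
Without step 3: final = m=11, z=3 (different)
Without step 4: final = m=3, z=33 (different)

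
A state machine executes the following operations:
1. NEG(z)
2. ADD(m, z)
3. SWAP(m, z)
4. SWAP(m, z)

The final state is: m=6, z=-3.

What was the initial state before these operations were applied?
m=9, z=3

Working backwards:
Final state: m=6, z=-3
Before step 4 (SWAP(m, z)): m=-3, z=6
Before step 3 (SWAP(m, z)): m=6, z=-3
Before step 2 (ADD(m, z)): m=9, z=-3
Before step 1 (NEG(z)): m=9, z=3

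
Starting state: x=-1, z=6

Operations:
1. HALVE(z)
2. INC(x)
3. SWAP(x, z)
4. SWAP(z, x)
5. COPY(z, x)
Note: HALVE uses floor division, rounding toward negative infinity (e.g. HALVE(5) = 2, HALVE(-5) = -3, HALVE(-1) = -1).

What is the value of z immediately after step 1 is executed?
z = 3

Tracing z through execution:
Initial: z = 6
After step 1 (HALVE(z)): z = 3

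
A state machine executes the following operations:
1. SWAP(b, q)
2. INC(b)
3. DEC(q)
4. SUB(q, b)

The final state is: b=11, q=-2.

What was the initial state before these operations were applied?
b=10, q=10

Working backwards:
Final state: b=11, q=-2
Before step 4 (SUB(q, b)): b=11, q=9
Before step 3 (DEC(q)): b=11, q=10
Before step 2 (INC(b)): b=10, q=10
Before step 1 (SWAP(b, q)): b=10, q=10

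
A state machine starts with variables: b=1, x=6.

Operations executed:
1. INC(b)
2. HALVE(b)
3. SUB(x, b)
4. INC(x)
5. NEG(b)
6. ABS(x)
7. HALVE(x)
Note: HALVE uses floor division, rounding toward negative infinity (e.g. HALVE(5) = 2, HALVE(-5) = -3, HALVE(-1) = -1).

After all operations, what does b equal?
b = -1

Tracing execution:
Step 1: INC(b) → b = 2
Step 2: HALVE(b) → b = 1
Step 3: SUB(x, b) → b = 1
Step 4: INC(x) → b = 1
Step 5: NEG(b) → b = -1
Step 6: ABS(x) → b = -1
Step 7: HALVE(x) → b = -1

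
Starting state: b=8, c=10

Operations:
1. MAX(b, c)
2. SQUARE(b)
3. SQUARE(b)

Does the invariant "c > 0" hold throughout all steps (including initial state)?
Yes

The invariant holds at every step.

State at each step:
Initial: b=8, c=10
After step 1: b=10, c=10
After step 2: b=100, c=10
After step 3: b=10000, c=10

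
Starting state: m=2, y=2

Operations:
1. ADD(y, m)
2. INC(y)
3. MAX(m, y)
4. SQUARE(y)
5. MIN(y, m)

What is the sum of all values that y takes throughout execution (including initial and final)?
46

Values of y at each step:
Initial: y = 2
After step 1: y = 4
After step 2: y = 5
After step 3: y = 5
After step 4: y = 25
After step 5: y = 5
Sum = 2 + 4 + 5 + 5 + 25 + 5 = 46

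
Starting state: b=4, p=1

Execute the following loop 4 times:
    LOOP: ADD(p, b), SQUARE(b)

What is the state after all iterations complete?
b=4294967296, p=65813

Iteration trace:
Start: b=4, p=1
After iteration 1: b=16, p=5
After iteration 2: b=256, p=21
After iteration 3: b=65536, p=277
After iteration 4: b=4294967296, p=65813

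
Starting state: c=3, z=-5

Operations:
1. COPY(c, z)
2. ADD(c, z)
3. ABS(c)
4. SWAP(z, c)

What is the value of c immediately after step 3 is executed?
c = 10

Tracing c through execution:
Initial: c = 3
After step 1 (COPY(c, z)): c = -5
After step 2 (ADD(c, z)): c = -10
After step 3 (ABS(c)): c = 10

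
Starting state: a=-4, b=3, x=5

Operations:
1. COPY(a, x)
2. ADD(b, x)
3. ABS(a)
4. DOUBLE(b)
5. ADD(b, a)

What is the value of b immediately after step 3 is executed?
b = 8

Tracing b through execution:
Initial: b = 3
After step 1 (COPY(a, x)): b = 3
After step 2 (ADD(b, x)): b = 8
After step 3 (ABS(a)): b = 8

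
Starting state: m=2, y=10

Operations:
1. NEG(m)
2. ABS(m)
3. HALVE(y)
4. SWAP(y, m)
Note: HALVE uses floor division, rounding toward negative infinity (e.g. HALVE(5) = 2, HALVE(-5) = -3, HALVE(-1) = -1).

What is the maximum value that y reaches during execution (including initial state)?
10

Values of y at each step:
Initial: y = 10 ← maximum
After step 1: y = 10
After step 2: y = 10
After step 3: y = 5
After step 4: y = 2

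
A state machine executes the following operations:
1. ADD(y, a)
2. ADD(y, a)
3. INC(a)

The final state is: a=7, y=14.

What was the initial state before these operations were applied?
a=6, y=2

Working backwards:
Final state: a=7, y=14
Before step 3 (INC(a)): a=6, y=14
Before step 2 (ADD(y, a)): a=6, y=8
Before step 1 (ADD(y, a)): a=6, y=2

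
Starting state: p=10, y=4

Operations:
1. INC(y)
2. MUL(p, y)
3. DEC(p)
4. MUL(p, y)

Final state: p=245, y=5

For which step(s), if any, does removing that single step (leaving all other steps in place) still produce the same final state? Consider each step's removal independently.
None - removing any single step changes the final result

Testing removal of each single step:
Without step 1: final = p=156, y=4 (different)
Without step 2: final = p=45, y=5 (different)
Without step 3: final = p=250, y=5 (different)
Without step 4: final = p=49, y=5 (different)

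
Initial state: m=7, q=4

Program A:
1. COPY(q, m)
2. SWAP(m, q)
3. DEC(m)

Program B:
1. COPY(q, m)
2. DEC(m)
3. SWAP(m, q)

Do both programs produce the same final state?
No

Program A final state: m=6, q=7
Program B final state: m=7, q=6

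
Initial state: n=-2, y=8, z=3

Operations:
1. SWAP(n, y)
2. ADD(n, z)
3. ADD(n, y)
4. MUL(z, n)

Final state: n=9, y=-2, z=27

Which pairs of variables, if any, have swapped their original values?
None

Comparing initial and final values:
z: 3 → 27
n: -2 → 9
y: 8 → -2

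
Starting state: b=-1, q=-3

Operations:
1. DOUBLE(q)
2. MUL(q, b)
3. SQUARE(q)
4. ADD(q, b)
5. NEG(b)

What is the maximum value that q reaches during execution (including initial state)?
36

Values of q at each step:
Initial: q = -3
After step 1: q = -6
After step 2: q = 6
After step 3: q = 36 ← maximum
After step 4: q = 35
After step 5: q = 35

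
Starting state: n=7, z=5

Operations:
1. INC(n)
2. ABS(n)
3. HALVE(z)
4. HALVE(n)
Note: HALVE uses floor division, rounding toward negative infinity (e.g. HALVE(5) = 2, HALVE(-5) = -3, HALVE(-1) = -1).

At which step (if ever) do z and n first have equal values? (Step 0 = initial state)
Never

z and n never become equal during execution.

Comparing values at each step:
Initial: z=5, n=7
After step 1: z=5, n=8
After step 2: z=5, n=8
After step 3: z=2, n=8
After step 4: z=2, n=4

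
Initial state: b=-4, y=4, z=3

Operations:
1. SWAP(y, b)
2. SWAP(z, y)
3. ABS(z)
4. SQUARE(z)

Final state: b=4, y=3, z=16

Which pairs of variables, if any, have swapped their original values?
None

Comparing initial and final values:
z: 3 → 16
b: -4 → 4
y: 4 → 3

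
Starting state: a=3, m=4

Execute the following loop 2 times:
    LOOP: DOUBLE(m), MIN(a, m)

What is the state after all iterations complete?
a=3, m=16

Iteration trace:
Start: a=3, m=4
After iteration 1: a=3, m=8
After iteration 2: a=3, m=16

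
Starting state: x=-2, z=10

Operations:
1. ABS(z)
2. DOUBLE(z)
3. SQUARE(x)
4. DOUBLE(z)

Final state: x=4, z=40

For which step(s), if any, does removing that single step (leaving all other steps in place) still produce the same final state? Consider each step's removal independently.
Step(s) 1

Testing removal of each single step:
Without step 1: final = x=4, z=40 (same)
Without step 2: final = x=4, z=20 (different)
Without step 3: final = x=-2, z=40 (different)
Without step 4: final = x=4, z=20 (different)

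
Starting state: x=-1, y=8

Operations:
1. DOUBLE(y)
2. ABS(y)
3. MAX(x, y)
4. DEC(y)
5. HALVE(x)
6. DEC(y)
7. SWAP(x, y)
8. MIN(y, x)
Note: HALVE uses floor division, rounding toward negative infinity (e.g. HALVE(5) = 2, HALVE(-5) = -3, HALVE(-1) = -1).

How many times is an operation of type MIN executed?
1

Counting MIN operations:
Step 8: MIN(y, x) ← MIN
Total: 1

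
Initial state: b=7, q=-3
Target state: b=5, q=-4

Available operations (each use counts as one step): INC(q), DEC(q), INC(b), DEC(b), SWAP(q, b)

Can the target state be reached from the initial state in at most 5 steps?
Yes

Path (3 steps): DEC(q) → DEC(b) → DEC(b)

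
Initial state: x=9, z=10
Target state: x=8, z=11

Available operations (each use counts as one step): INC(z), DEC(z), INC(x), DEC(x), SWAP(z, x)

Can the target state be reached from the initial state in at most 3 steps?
Yes

Path (2 steps): INC(z) → DEC(x)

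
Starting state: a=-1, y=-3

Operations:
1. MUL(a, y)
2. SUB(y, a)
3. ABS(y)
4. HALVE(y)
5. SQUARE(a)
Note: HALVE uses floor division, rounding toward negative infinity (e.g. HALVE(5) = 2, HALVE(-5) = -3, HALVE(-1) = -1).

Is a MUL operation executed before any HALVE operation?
Yes

First MUL: step 1
First HALVE: step 4
Since 1 < 4, MUL comes first.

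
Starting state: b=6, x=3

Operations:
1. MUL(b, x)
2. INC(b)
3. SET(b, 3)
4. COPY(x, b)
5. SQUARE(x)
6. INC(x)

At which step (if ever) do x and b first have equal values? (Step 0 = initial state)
Step 3

x and b first become equal after step 3.

Comparing values at each step:
Initial: x=3, b=6
After step 1: x=3, b=18
After step 2: x=3, b=19
After step 3: x=3, b=3 ← equal!
After step 4: x=3, b=3 ← equal!
After step 5: x=9, b=3
After step 6: x=10, b=3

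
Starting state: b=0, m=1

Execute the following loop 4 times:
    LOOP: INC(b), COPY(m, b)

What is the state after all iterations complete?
b=4, m=4

Iteration trace:
Start: b=0, m=1
After iteration 1: b=1, m=1
After iteration 2: b=2, m=2
After iteration 3: b=3, m=3
After iteration 4: b=4, m=4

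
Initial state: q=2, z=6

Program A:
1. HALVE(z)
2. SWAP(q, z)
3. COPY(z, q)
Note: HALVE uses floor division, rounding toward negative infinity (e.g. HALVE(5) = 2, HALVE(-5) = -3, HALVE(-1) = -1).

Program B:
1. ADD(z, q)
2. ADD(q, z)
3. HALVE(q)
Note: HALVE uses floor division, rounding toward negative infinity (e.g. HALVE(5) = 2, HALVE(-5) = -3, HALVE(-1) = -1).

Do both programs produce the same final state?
No

Program A final state: q=3, z=3
Program B final state: q=5, z=8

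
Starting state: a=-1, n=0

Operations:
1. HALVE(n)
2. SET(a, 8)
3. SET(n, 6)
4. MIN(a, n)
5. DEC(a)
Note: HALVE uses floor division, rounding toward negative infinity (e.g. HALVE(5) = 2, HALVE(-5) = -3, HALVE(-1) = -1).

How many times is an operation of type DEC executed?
1

Counting DEC operations:
Step 5: DEC(a) ← DEC
Total: 1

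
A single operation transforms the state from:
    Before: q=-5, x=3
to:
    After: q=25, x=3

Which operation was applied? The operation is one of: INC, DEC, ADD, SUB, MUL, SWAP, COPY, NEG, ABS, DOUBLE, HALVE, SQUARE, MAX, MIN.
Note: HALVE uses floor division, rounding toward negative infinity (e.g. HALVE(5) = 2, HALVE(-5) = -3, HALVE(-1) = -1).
SQUARE(q)

Analyzing the change:
Before: q=-5, x=3
After: q=25, x=3
Variable q changed from -5 to 25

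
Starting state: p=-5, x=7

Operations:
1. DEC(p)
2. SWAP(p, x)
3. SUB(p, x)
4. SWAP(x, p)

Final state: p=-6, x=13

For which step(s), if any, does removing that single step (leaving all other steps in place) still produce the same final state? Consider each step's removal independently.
None - removing any single step changes the final result

Testing removal of each single step:
Without step 1: final = p=-5, x=12 (different)
Without step 2: final = p=7, x=-13 (different)
Without step 3: final = p=-6, x=7 (different)
Without step 4: final = p=13, x=-6 (different)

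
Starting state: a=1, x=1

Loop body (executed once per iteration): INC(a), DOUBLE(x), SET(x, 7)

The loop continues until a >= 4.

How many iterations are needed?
3

Tracing iterations:
Initial: a=1, x=1
After iteration 1: a=2, x=7
After iteration 2: a=3, x=7
After iteration 3: a=4, x=7
a >= 4 now holds, so the loop exits after 3 iterations.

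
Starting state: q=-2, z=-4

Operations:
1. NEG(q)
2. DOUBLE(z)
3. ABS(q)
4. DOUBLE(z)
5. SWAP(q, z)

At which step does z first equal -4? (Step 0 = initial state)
Step 0

Tracing z:
Initial: z = -4 ← first occurrence
After step 1: z = -4
After step 2: z = -8
After step 3: z = -8
After step 4: z = -16
After step 5: z = 2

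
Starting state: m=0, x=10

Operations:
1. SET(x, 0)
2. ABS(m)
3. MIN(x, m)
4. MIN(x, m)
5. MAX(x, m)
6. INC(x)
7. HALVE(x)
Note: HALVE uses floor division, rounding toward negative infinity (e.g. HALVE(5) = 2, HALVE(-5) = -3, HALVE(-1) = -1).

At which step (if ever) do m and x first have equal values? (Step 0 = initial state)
Step 1

m and x first become equal after step 1.

Comparing values at each step:
Initial: m=0, x=10
After step 1: m=0, x=0 ← equal!
After step 2: m=0, x=0 ← equal!
After step 3: m=0, x=0 ← equal!
After step 4: m=0, x=0 ← equal!
After step 5: m=0, x=0 ← equal!
After step 6: m=0, x=1
After step 7: m=0, x=0 ← equal!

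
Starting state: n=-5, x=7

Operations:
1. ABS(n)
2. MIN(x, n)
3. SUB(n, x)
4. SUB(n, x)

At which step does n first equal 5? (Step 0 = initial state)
Step 1

Tracing n:
Initial: n = -5
After step 1: n = 5 ← first occurrence
After step 2: n = 5
After step 3: n = 0
After step 4: n = -5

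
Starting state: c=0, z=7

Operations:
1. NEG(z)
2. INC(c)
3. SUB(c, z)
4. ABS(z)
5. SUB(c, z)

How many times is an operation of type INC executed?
1

Counting INC operations:
Step 2: INC(c) ← INC
Total: 1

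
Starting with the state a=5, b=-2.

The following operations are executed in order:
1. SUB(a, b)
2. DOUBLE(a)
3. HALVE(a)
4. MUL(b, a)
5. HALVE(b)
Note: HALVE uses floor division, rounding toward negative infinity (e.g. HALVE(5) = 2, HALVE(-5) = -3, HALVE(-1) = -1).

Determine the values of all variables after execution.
{a: 7, b: -7}

Step-by-step execution:
Initial: a=5, b=-2
After step 1 (SUB(a, b)): a=7, b=-2
After step 2 (DOUBLE(a)): a=14, b=-2
After step 3 (HALVE(a)): a=7, b=-2
After step 4 (MUL(b, a)): a=7, b=-14
After step 5 (HALVE(b)): a=7, b=-7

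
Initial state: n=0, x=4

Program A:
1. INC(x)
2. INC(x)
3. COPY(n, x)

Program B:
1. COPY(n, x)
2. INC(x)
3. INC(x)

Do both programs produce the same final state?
No

Program A final state: n=6, x=6
Program B final state: n=4, x=6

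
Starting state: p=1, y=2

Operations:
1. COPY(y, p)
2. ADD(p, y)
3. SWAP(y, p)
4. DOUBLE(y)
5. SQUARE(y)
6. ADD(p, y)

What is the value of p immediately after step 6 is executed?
p = 17

Tracing p through execution:
Initial: p = 1
After step 1 (COPY(y, p)): p = 1
After step 2 (ADD(p, y)): p = 2
After step 3 (SWAP(y, p)): p = 1
After step 4 (DOUBLE(y)): p = 1
After step 5 (SQUARE(y)): p = 1
After step 6 (ADD(p, y)): p = 17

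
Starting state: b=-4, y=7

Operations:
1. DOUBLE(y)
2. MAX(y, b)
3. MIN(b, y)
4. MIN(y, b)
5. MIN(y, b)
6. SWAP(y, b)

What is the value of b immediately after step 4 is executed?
b = -4

Tracing b through execution:
Initial: b = -4
After step 1 (DOUBLE(y)): b = -4
After step 2 (MAX(y, b)): b = -4
After step 3 (MIN(b, y)): b = -4
After step 4 (MIN(y, b)): b = -4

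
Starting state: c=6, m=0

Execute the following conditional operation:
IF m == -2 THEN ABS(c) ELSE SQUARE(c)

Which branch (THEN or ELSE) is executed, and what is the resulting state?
Branch: ELSE, Final state: c=36, m=0

Evaluating condition: m == -2
m = 0
Condition is False, so ELSE branch executes
After SQUARE(c): c=36, m=0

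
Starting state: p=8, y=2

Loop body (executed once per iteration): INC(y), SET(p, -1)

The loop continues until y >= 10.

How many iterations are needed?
8

Tracing iterations:
Initial: p=8, y=2
After iteration 1: p=-1, y=3
After iteration 2: p=-1, y=4
After iteration 3: p=-1, y=5
After iteration 4: p=-1, y=6
After iteration 5: p=-1, y=7
After iteration 6: p=-1, y=8
After iteration 7: p=-1, y=9
After iteration 8: p=-1, y=10
y >= 10 now holds, so the loop exits after 8 iterations.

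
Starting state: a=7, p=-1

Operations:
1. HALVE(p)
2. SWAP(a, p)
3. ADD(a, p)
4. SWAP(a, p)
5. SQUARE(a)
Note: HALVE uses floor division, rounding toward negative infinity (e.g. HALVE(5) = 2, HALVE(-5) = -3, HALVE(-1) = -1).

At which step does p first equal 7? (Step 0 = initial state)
Step 2

Tracing p:
Initial: p = -1
After step 1: p = -1
After step 2: p = 7 ← first occurrence
After step 3: p = 7
After step 4: p = 6
After step 5: p = 6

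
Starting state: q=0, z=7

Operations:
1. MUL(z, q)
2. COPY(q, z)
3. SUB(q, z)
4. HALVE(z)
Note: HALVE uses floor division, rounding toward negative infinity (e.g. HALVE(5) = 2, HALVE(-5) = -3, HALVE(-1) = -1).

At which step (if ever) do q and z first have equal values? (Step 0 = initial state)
Step 1

q and z first become equal after step 1.

Comparing values at each step:
Initial: q=0, z=7
After step 1: q=0, z=0 ← equal!
After step 2: q=0, z=0 ← equal!
After step 3: q=0, z=0 ← equal!
After step 4: q=0, z=0 ← equal!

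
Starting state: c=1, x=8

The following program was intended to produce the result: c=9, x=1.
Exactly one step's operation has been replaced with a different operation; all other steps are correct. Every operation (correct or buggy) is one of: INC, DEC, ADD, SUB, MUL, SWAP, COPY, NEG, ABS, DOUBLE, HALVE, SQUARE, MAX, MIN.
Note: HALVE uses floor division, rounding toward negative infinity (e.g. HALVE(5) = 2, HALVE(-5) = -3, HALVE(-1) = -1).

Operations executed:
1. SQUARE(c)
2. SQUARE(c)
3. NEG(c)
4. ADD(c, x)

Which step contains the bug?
Step 3

Trace with buggy code:
Initial: c=1, x=8
After step 1: c=1, x=8
After step 2: c=1, x=8
After step 3: c=-1, x=8
After step 4: c=7, x=8
Actual final c=7, x=8 ≠ expected c=9, x=1.
Step 3 is the only position where a single-operation replacement can produce the expected result.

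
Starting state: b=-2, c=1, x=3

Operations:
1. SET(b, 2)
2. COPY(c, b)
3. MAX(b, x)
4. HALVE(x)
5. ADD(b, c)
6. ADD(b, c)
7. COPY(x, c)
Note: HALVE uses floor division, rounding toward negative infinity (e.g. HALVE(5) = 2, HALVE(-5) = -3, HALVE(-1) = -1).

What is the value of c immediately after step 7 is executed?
c = 2

Tracing c through execution:
Initial: c = 1
After step 1 (SET(b, 2)): c = 1
After step 2 (COPY(c, b)): c = 2
After step 3 (MAX(b, x)): c = 2
After step 4 (HALVE(x)): c = 2
After step 5 (ADD(b, c)): c = 2
After step 6 (ADD(b, c)): c = 2
After step 7 (COPY(x, c)): c = 2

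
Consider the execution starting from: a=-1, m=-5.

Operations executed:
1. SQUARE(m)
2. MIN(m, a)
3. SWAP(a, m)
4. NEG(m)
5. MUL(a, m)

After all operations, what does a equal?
a = -1

Tracing execution:
Step 1: SQUARE(m) → a = -1
Step 2: MIN(m, a) → a = -1
Step 3: SWAP(a, m) → a = -1
Step 4: NEG(m) → a = -1
Step 5: MUL(a, m) → a = -1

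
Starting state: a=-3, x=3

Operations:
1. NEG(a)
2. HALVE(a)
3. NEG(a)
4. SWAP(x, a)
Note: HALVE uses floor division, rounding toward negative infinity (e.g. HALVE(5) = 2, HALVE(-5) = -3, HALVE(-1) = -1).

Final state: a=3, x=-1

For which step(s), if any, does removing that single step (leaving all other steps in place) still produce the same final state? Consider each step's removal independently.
None - removing any single step changes the final result

Testing removal of each single step:
Without step 1: final = a=3, x=2 (different)
Without step 2: final = a=3, x=-3 (different)
Without step 3: final = a=3, x=1 (different)
Without step 4: final = a=-1, x=3 (different)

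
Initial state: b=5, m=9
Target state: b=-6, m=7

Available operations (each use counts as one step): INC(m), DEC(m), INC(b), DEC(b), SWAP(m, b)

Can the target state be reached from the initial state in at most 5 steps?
No

The target state cannot be reached within 5 steps.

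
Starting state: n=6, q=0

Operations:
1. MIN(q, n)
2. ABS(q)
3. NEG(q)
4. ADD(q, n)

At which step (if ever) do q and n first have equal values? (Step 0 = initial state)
Step 4

q and n first become equal after step 4.

Comparing values at each step:
Initial: q=0, n=6
After step 1: q=0, n=6
After step 2: q=0, n=6
After step 3: q=0, n=6
After step 4: q=6, n=6 ← equal!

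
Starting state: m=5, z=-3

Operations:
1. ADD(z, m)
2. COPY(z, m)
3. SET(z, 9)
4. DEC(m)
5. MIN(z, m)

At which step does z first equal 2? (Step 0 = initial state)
Step 1

Tracing z:
Initial: z = -3
After step 1: z = 2 ← first occurrence
After step 2: z = 5
After step 3: z = 9
After step 4: z = 9
After step 5: z = 4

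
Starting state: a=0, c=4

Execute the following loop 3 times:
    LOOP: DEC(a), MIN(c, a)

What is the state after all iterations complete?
a=-3, c=-3

Iteration trace:
Start: a=0, c=4
After iteration 1: a=-1, c=-1
After iteration 2: a=-2, c=-2
After iteration 3: a=-3, c=-3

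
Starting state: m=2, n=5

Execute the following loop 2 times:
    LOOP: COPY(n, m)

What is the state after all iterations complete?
m=2, n=2

Iteration trace:
Start: m=2, n=5
After iteration 1: m=2, n=2
After iteration 2: m=2, n=2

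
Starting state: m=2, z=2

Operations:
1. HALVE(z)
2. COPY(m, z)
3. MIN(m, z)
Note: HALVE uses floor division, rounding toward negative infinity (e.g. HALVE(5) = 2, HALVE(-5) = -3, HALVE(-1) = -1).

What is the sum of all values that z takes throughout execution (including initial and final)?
5

Values of z at each step:
Initial: z = 2
After step 1: z = 1
After step 2: z = 1
After step 3: z = 1
Sum = 2 + 1 + 1 + 1 = 5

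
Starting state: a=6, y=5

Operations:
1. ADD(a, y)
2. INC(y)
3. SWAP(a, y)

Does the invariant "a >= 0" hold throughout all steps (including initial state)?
Yes

The invariant holds at every step.

State at each step:
Initial: a=6, y=5
After step 1: a=11, y=5
After step 2: a=11, y=6
After step 3: a=6, y=11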